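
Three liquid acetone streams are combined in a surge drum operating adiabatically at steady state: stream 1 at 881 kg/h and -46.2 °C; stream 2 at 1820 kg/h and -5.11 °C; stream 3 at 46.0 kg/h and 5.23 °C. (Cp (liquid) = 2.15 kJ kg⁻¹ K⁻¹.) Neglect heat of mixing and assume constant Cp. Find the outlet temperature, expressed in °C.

Adiabatic, steady state ⇒ Σ ṁᵢCp,ᵢ(T_out − Tᵢ) = 0
T_out = Σ ṁᵢCp,ᵢTᵢ / Σ ṁᵢCp,ᵢ
      = -106990 / 5906.1 = -18.115 °C

T_out = -18.1 °C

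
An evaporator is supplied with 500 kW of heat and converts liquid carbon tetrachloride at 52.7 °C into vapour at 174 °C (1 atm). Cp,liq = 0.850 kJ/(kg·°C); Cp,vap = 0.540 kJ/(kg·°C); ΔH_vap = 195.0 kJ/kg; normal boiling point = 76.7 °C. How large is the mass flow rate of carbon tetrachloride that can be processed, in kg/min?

Δh = 0.850×(76.7−52.7) + 195.0 + 0.540×(174−76.7) = 267.94 kJ/kg
Q = 500 kW = 500 kJ/s = 30000 kJ/min
ṁ = Q/Δh = 30000 / 267.94 = 111.96 kg/min

ṁ = 112 kg/min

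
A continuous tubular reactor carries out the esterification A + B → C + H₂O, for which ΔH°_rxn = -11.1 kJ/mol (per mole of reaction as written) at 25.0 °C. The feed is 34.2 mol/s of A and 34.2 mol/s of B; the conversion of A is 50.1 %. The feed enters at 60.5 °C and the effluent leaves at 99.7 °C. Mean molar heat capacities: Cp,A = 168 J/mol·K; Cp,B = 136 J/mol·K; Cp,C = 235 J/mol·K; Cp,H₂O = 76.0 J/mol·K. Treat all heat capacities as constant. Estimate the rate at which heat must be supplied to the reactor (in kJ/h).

Extent of reaction ξ = 0.501 × 34.2 = 17.134 mol/s
Reaction term: ξ·ΔH°_rxn = 17.134 × -11.1 = -190.19 kJ/s
Sensible, feed 60.5→25 °C: -369.09 kJ/s
Outlet flows (mol/s): A 17.066, B 17.066, C 17.134, H₂O 17.134
Sensible, products 25→99.7 °C: 785.6 kJ/s
Q = ΔH = 226.32 kJ/s = 226.32 kW
Heat supplied = 814770 kJ/h

Q_in = 815000 kJ/h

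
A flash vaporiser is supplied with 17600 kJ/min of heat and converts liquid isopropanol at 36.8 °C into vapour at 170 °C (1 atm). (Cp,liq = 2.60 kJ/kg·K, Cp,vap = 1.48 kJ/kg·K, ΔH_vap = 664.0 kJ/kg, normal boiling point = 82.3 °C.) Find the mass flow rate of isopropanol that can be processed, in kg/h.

ṁ = 1160 kg/h

Δh = 2.60×(82.3−36.8) + 664.0 + 1.48×(170−82.3) = 912.1 kJ/kg
Q = 17600 kJ/min = 293.33 kJ/s = 1.056e+06 kJ/h
ṁ = Q/Δh = 1.056e+06 / 912.1 = 1157.8 kg/h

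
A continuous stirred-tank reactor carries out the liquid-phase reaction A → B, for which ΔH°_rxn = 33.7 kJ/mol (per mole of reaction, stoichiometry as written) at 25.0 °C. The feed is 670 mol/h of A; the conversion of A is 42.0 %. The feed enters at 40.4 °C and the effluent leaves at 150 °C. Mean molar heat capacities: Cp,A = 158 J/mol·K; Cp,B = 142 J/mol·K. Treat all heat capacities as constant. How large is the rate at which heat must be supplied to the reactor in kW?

Q_in = 5.70 kW

Extent of reaction ξ = 0.420 × 670 = 281.4 mol/h
Reaction term: ξ·ΔH°_rxn = 281.4 × 33.7 = 9483.2 kJ/h
Sensible, feed 40.4→25 °C: -1630.2 kJ/h
Outlet flows (mol/h): A 388.6, B 281.4
Sensible, products 25→150 °C: 12670 kJ/h
Q = ΔH = 20523 kJ/h = 5.7007 kW
Heat supplied = 5.7007 kW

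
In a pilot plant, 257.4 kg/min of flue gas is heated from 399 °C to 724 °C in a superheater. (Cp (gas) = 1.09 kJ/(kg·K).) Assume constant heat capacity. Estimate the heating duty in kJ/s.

Q = 1520 kJ/s

Q = ṁ·Cp·ΔT = 257.4 × 1.09 × (724 − 399) = 91184 kJ/min
Converting: 91184 / 60 s = 1519.7 kW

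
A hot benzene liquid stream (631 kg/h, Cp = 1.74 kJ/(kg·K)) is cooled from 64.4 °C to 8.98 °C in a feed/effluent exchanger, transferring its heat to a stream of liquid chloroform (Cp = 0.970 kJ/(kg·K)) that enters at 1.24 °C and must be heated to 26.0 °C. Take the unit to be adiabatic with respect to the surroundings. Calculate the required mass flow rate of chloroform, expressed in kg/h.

ṁ_c = 2530 kg/h

Heat released by hot stream: Q = 631 × 1.74 × (64.4 − 8.98) = 60848 kJ/h
Energy balance on cold side (adiabatic exchanger): Q = ṁ_c·Cp_c·(T_c,out − T_c,in)
ṁ_c = 60848 / [0.970 × (26.0 − 1.24)] = 2533.5 kg/h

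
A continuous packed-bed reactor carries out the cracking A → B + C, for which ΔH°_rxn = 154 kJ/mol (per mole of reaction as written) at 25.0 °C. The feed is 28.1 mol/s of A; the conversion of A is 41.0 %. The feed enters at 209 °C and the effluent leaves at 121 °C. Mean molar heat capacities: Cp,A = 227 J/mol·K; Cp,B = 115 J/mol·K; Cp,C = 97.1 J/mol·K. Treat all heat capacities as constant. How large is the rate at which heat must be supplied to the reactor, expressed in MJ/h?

Extent of reaction ξ = 0.410 × 28.1 = 11.521 mol/s
Reaction term: ξ·ΔH°_rxn = 11.521 × 154 = 1774.2 kJ/s
Sensible, feed 209→25 °C: -1173.7 kJ/s
Outlet flows (mol/s): A 16.579, B 11.521, C 11.521
Sensible, products 25→121 °C: 595.88 kJ/s
Q = ΔH = 1196.4 kJ/s = 1196.4 kW
Heat supplied = 4307.1 MJ/h

Q_in = 4310 MJ/h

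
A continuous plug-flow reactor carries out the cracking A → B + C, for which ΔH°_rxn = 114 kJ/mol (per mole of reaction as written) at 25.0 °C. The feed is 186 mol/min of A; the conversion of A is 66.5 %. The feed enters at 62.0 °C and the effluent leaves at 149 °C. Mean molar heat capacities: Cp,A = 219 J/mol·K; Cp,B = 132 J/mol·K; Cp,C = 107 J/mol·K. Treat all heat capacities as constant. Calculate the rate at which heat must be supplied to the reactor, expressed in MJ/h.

Extent of reaction ξ = 0.665 × 186 = 123.69 mol/min
Reaction term: ξ·ΔH°_rxn = 123.69 × 114 = 14101 kJ/min
Sensible, feed 62.0→25 °C: -1507.2 kJ/min
Outlet flows (mol/min): A 62.31, B 123.69, C 123.69
Sensible, products 25→149 °C: 5357.8 kJ/min
Q = ΔH = 17951 kJ/min = 299.19 kW
Heat supplied = 1077.1 MJ/h

Q_in = 1080 MJ/h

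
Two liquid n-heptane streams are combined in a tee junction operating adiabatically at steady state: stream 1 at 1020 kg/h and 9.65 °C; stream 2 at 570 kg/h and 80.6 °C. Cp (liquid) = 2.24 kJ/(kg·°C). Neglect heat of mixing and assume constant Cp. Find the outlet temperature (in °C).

Adiabatic, steady state ⇒ Σ ṁᵢCp,ᵢ(T_out − Tᵢ) = 0
T_out = Σ ṁᵢCp,ᵢTᵢ / Σ ṁᵢCp,ᵢ
      = 124960 / 3561.6 = 35.085 °C

T_out = 35.1 °C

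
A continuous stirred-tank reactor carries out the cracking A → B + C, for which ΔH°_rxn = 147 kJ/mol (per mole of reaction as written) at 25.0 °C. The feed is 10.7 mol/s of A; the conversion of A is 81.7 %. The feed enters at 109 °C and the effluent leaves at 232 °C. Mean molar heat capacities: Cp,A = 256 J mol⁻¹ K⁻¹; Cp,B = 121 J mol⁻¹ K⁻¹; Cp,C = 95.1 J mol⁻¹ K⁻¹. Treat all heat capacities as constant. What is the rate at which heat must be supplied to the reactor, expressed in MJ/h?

Extent of reaction ξ = 0.817 × 10.7 = 8.7419 mol/s
Reaction term: ξ·ΔH°_rxn = 8.7419 × 147 = 1285.1 kJ/s
Sensible, feed 109→25 °C: -230.09 kJ/s
Outlet flows (mol/s): A 1.9581, B 8.7419, C 8.7419
Sensible, products 25→232 °C: 494.81 kJ/s
Q = ΔH = 1549.8 kJ/s = 1549.8 kW
Heat supplied = 5579.2 MJ/h

Q_in = 5580 MJ/h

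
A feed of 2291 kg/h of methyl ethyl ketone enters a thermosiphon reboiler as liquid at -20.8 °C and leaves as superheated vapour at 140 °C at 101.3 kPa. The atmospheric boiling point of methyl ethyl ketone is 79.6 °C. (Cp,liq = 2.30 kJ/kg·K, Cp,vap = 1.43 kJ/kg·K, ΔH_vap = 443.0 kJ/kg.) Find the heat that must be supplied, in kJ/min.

liquid -20.8→79.6 °C: 230.92 kJ/kg
vaporisation at 79.6 °C: 443 kJ/kg
vapour 79.6→140 °C: 86.372 kJ/kg
Δh = 230.92 + 443 + 86.372 = 760.29 kJ/kg
Q = ṁ·Δh = 2291 kg/h × 760.29 kJ/kg = 1.7418e+06 kJ/h
|Q| = 483.84 kW = 29030 kJ/min

Q = 29000 kJ/min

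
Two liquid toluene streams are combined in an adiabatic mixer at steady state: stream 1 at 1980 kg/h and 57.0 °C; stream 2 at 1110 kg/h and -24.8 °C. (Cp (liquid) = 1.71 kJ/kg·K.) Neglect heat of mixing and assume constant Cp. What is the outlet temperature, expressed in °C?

Energy balance with Q = 0: Σ ṁᵢCp,ᵢ(T_out − Tᵢ) = 0
Σ ṁᵢCp,ᵢTᵢ = 1980×1.71×57.0 + 1110×1.71×-24.8 = 145920
Σ ṁᵢCp,ᵢ = 1980×1.71 + 1110×1.71 = 5283.9
T_out = 145920 / 5283.9 = 27.616 °C

T_out = 27.6 °C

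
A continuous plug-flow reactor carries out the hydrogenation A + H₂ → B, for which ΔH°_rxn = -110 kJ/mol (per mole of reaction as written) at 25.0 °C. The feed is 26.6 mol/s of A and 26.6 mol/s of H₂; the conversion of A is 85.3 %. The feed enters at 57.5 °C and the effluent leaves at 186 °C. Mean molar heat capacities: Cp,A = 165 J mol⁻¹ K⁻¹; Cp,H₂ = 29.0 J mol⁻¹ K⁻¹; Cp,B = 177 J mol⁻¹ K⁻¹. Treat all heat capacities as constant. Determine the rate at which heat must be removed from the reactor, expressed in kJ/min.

Extent of reaction ξ = 0.853 × 26.6 = 22.69 mol/s
Reaction term: ξ·ΔH°_rxn = 22.69 × -110 = -2495.9 kJ/s
Sensible, feed 57.5→25 °C: -167.71 kJ/s
Outlet flows (mol/s): A 3.9102, H₂ 3.9102, B 22.69
Sensible, products 25→186 °C: 768.72 kJ/s
Q = ΔH = -1894.9 kJ/s = -1894.9 kW
Heat removed = 113690 kJ/min

Q_out = 114000 kJ/min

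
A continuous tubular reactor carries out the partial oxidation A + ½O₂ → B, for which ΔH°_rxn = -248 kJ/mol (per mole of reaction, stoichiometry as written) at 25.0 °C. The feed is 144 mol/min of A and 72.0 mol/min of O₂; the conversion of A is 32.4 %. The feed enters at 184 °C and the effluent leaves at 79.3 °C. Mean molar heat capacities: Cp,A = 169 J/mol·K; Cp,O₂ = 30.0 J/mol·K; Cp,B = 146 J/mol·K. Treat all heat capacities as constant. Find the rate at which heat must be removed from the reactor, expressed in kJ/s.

Extent of reaction ξ = 0.324 × 144 = 46.656 mol/min
Reaction term: ξ·ΔH°_rxn = 46.656 × -248 = -11571 kJ/min
Sensible, feed 184→25 °C: -4212.9 kJ/min
Outlet flows (mol/min): A 97.344, O₂ 48.672, B 46.656
Sensible, products 25→79.3 °C: 1342.5 kJ/min
Q = ΔH = -14441 kJ/min = -240.68 kW
Heat removed = 240.68 kJ/s

Q_out = 241 kJ/s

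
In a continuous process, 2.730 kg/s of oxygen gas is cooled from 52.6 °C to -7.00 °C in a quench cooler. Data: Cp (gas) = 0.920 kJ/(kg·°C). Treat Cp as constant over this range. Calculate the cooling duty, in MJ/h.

Q_c = 539 MJ/h

Q = ṁ·Cp·ΔT = 2.730 × 0.920 × (-7.00 − 52.6) = -149.69 kJ/s
Cooling duty = 538.89 MJ/h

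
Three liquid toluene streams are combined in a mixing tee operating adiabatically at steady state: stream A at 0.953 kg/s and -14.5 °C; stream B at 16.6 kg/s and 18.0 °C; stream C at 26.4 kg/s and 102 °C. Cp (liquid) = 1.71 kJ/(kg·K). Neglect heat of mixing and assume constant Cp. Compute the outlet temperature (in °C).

Adiabatic, steady state ⇒ Σ ṁᵢCp,ᵢ(T_out − Tᵢ) = 0
T_out = Σ ṁᵢCp,ᵢTᵢ / Σ ṁᵢCp,ᵢ
      = 5092 / 75.16 = 67.749 °C

T_out = 67.7 °C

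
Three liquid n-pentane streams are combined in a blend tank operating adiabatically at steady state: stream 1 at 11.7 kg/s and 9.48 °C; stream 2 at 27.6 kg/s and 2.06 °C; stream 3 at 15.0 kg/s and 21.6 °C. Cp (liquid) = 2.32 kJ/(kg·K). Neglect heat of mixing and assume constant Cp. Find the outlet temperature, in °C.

T_out = 9.06 °C

No heat crosses the boundary, so H_out = H_in.
Σ ṁᵢCp,ᵢTᵢ = 11.7×2.32×9.48 + 27.6×2.32×2.06 + 15.0×2.32×21.6 = 1140.9
Σ ṁᵢCp,ᵢ = 11.7×2.32 + 27.6×2.32 + 15.0×2.32 = 125.98
T_out = 1140.9 / 125.98 = 9.0566 °C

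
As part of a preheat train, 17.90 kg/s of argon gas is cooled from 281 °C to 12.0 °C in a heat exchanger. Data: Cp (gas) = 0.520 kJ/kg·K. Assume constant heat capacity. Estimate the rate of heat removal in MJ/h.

Q = ṁ·Cp·ΔT = 17.90 × 0.520 × (12.0 − 281) = -2503.9 kJ/s
Cooling duty = 9013.9 MJ/h

Q_c = 9010 MJ/h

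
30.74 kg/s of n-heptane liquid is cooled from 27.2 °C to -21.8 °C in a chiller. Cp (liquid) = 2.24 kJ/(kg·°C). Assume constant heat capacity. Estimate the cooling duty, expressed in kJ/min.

Q = ṁ·Cp·ΔT = 30.74 × 2.24 × (-21.8 − 27.2) = -3374 kJ/s
Cooling duty = 202440 kJ/min

Q_c = 202000 kJ/min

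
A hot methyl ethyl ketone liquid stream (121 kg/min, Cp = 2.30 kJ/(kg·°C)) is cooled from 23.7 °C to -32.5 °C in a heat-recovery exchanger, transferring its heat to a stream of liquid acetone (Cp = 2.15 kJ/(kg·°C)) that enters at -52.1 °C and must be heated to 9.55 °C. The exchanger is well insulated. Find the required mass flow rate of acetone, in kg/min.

ṁ_c = 118 kg/min

Heat released by hot stream: Q = 121 × 2.30 × (23.7 − -32.5) = 15640 kJ/min
Energy balance on cold side (adiabatic exchanger): Q = ṁ_c·Cp_c·(T_c,out − T_c,in)
ṁ_c = 15640 / [2.15 × (9.55 − -52.1)] = 118 kg/min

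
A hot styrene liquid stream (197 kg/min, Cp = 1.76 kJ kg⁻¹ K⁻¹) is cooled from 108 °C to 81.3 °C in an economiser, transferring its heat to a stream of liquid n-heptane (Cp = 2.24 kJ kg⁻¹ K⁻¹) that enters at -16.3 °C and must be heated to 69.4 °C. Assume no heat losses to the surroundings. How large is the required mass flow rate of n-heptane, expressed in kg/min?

ṁ_c = 48.2 kg/min

Heat released by hot stream: Q = 197 × 1.76 × (108 − 81.3) = 9257.4 kJ/min
Energy balance on cold side (adiabatic exchanger): Q = ṁ_c·Cp_c·(T_c,out − T_c,in)
ṁ_c = 9257.4 / [2.24 × (69.4 − -16.3)] = 48.224 kg/min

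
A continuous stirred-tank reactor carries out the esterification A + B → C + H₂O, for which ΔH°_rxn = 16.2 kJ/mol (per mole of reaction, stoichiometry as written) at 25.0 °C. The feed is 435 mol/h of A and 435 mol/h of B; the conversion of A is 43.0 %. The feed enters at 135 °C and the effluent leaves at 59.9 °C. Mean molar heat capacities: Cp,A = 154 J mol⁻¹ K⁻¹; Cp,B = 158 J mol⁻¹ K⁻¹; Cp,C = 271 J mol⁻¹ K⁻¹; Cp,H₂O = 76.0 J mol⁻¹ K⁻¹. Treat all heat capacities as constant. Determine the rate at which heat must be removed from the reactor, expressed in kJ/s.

Extent of reaction ξ = 0.430 × 435 = 187.05 mol/h
Reaction term: ξ·ΔH°_rxn = 187.05 × 16.2 = 3030.2 kJ/h
Sensible, feed 135→25 °C: -14929 kJ/h
Outlet flows (mol/h): A 247.95, B 247.95, C 187.05, H₂O 187.05
Sensible, products 25→59.9 °C: 4965.1 kJ/h
Q = ΔH = -6933.9 kJ/h = -1.9261 kW
Heat removed = 1.9261 kJ/s

Q_out = 1.93 kJ/s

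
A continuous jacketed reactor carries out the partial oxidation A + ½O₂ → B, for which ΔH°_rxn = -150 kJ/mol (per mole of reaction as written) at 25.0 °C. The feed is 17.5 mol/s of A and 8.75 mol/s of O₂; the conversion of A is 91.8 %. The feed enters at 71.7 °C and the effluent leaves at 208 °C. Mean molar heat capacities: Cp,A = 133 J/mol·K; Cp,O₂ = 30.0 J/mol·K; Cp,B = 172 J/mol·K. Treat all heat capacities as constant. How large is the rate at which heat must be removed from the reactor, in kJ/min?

Extent of reaction ξ = 0.918 × 17.5 = 16.065 mol/s
Reaction term: ξ·ΔH°_rxn = 16.065 × -150 = -2409.8 kJ/s
Sensible, feed 71.7→25 °C: -120.95 kJ/s
Outlet flows (mol/s): A 1.435, O₂ 0.7175, B 16.065
Sensible, products 25→208 °C: 544.53 kJ/s
Q = ΔH = -1986.2 kJ/s = -1986.2 kW
Heat removed = 119170 kJ/min

Q_out = 119000 kJ/min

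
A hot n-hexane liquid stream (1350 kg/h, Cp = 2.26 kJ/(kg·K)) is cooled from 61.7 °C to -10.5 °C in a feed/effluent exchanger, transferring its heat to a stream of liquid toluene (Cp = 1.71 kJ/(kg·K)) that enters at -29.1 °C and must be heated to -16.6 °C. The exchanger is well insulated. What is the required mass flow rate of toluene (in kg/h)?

Heat released by hot stream: Q = 1350 × 2.26 × (61.7 − -10.5) = 220280 kJ/h
Energy balance on cold side (adiabatic exchanger): Q = ṁ_c·Cp_c·(T_c,out − T_c,in)
ṁ_c = 220280 / [1.71 × (-16.6 − -29.1)] = 10306 kg/h

ṁ_c = 10300 kg/h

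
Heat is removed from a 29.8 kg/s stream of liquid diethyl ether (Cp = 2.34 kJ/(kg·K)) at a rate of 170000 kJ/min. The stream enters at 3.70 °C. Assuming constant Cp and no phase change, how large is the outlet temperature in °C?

T_out = -36.9 °C

Q = 170000 kJ/min = 2833.3 kJ/s
ΔT = Q/(ṁ·Cp) = 2833.3/(29.8×2.34) = 40.632 K
T_out = 3.70 − 40.632 = -36.932 °C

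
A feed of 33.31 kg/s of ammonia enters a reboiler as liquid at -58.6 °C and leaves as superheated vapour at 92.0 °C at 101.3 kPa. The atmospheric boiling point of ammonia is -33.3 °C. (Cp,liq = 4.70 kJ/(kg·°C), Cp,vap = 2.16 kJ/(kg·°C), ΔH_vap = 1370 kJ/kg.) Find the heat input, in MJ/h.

liquid -58.6→-33.3 °C: 118.91 kJ/kg
vaporisation at -33.3 °C: 1370 kJ/kg
vapour -33.3→92.0 °C: 270.65 kJ/kg
Δh = 118.91 + 1370 + 270.65 = 1759.6 kJ/kg
Q = ṁ·Δh = 33.31 kg/s × 1759.6 kJ/kg = 58611 kJ/s
|Q| = 58611 kW = 211000 MJ/h

Q = 211000 MJ/h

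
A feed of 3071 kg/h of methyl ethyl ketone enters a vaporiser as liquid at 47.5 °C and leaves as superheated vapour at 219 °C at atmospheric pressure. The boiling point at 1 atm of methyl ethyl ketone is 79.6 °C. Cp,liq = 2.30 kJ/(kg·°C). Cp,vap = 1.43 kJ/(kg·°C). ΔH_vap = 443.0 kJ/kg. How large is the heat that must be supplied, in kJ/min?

Q = 36700 kJ/min

liquid 47.5→79.6 °C: 73.83 kJ/kg
vaporisation at 79.6 °C: 443 kJ/kg
vapour 79.6→219 °C: 199.34 kJ/kg
Δh = 73.83 + 443 + 199.34 = 716.17 kJ/kg
Q = ṁ·Δh = 3071 kg/h × 716.17 kJ/kg = 2.1994e+06 kJ/h
|Q| = 610.93 kW = 36656 kJ/min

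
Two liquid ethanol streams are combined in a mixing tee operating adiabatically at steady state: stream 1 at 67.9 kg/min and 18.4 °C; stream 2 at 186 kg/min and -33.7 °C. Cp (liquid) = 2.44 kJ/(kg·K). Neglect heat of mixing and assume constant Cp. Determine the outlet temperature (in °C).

No heat crosses the boundary, so H_out = H_in.
T_out = Σ ṁᵢCp,ᵢTᵢ / Σ ṁᵢCp,ᵢ
      = -12246 / 619.52 = -19.767 °C

T_out = -19.8 °C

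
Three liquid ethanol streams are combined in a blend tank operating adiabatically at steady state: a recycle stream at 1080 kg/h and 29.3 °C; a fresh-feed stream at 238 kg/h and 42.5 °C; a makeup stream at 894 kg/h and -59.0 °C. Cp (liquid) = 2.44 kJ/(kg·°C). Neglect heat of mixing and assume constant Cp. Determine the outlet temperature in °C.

T_out = -4.97 °C

Adiabatic, steady state ⇒ Σ ṁᵢCp,ᵢ(T_out − Tᵢ) = 0
T_out = Σ ṁᵢCp,ᵢTᵢ / Σ ṁᵢCp,ᵢ
      = -26808 / 5397.3 = -4.967 °C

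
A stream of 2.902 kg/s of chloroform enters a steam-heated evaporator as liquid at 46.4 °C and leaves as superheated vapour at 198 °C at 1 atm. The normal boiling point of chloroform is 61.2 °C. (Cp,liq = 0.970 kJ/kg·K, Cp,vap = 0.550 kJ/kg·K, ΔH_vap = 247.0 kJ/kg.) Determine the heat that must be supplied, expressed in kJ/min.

liquid 46.4→61.2 °C: 14.356 kJ/kg
vaporisation at 61.2 °C: 247 kJ/kg
vapour 61.2→198 °C: 75.24 kJ/kg
Δh = 14.356 + 247 + 75.24 = 336.6 kJ/kg
Q = ṁ·Δh = 2.902 kg/s × 336.6 kJ/kg = 976.8 kJ/s
|Q| = 976.8 kW = 58608 kJ/min

Q = 58600 kJ/min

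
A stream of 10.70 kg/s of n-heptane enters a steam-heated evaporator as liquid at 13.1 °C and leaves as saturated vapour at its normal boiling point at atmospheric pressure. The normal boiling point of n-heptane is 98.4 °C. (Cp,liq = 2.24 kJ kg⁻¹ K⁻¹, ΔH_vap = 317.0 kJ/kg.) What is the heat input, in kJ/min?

Q = 326000 kJ/min

liquid 13.1→98.4 °C: 191.07 kJ/kg
vaporisation at 98.4 °C: 317 kJ/kg
Δh = 191.07 + 317 = 508.07 kJ/kg
Q = ṁ·Δh = 10.70 kg/s × 508.07 kJ/kg = 5436.4 kJ/s
|Q| = 5436.4 kW = 326180 kJ/min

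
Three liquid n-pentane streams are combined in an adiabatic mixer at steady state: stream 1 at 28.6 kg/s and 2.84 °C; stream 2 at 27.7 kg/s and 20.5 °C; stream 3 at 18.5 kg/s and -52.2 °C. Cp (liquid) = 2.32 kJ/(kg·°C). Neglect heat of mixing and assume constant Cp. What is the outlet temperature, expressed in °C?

T_out = -4.23 °C

Adiabatic, steady state ⇒ Σ ṁᵢCp,ᵢ(T_out − Tᵢ) = 0
T_out = Σ ṁᵢCp,ᵢTᵢ / Σ ṁᵢCp,ᵢ
      = -734.57 / 173.54 = -4.233 °C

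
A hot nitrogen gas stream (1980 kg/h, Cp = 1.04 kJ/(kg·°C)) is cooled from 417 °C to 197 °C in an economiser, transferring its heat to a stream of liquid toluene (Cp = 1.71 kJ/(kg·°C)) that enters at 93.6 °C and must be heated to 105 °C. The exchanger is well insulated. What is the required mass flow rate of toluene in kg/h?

ṁ_c = 23200 kg/h

Heat released by hot stream: Q = 1980 × 1.04 × (417 − 197) = 453020 kJ/h
Energy balance on cold side (adiabatic exchanger): Q = ṁ_c·Cp_c·(T_c,out − T_c,in)
ṁ_c = 453020 / [1.71 × (105 − 93.6)] = 23239 kg/h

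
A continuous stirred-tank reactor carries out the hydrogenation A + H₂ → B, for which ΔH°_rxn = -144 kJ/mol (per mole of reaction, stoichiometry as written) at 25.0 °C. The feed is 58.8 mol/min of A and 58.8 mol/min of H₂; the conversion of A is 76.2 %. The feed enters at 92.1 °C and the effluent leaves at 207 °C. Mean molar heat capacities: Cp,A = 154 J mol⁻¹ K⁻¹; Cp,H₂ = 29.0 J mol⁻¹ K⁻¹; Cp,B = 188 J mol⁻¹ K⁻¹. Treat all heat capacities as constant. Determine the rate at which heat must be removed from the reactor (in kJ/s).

Q_out = 86.2 kJ/s

Extent of reaction ξ = 0.762 × 58.8 = 44.806 mol/min
Reaction term: ξ·ΔH°_rxn = 44.806 × -144 = -6452 kJ/min
Sensible, feed 92.1→25 °C: -722.02 kJ/min
Outlet flows (mol/min): A 13.994, H₂ 13.994, B 44.806
Sensible, products 25→207 °C: 1999.2 kJ/min
Q = ΔH = -5174.9 kJ/min = -86.248 kW
Heat removed = 86.248 kJ/s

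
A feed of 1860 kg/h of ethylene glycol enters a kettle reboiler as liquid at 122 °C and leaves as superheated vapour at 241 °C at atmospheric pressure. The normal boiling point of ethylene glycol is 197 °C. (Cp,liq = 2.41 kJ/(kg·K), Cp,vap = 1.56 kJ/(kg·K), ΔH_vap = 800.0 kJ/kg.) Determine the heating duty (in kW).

liquid 122→197 °C: 180.75 kJ/kg
vaporisation at 197 °C: 800 kJ/kg
vapour 197→241 °C: 68.64 kJ/kg
Δh = 180.75 + 800 + 68.64 = 1049.4 kJ/kg
Q = ṁ·Δh = 1860 kg/h × 1049.4 kJ/kg = 1.9519e+06 kJ/h
|Q| = 542.18 kW

Q = 542 kW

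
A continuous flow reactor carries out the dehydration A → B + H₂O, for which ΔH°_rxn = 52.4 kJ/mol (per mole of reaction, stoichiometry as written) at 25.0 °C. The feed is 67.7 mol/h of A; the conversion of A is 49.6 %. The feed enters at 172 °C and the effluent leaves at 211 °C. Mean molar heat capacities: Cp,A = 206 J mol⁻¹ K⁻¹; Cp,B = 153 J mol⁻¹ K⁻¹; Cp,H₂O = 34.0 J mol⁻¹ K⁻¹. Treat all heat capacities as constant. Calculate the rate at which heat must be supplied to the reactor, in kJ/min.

Extent of reaction ξ = 0.496 × 67.7 = 33.579 mol/h
Reaction term: ξ·ΔH°_rxn = 33.579 × 52.4 = 1759.6 kJ/h
Sensible, feed 172→25 °C: -2050.1 kJ/h
Outlet flows (mol/h): A 34.121, B 33.579, H₂O 33.579
Sensible, products 25→211 °C: 2475.3 kJ/h
Q = ΔH = 2184.8 kJ/h = 0.60688 kW
Heat supplied = 36.413 kJ/min

Q_in = 36.4 kJ/min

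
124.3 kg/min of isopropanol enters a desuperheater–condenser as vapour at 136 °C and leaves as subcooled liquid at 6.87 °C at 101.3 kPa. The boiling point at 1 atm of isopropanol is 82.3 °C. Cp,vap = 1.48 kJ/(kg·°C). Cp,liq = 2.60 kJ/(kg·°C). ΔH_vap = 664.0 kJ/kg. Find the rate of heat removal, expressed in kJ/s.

Q_c = 1950 kJ/s

vapour 136→82.3 °C: -79.476 kJ/kg
condensation at 82.3 °C: -664 kJ/kg
liquid 82.3→6.87 °C: -196.12 kJ/kg
Δh = -79.476 + -664 + -196.12 = -939.59 kJ/kg
Q = ṁ·Δh = 124.3 kg/min × -939.59 kJ/kg = -116790 kJ/min
|Q| = 1946.5 kW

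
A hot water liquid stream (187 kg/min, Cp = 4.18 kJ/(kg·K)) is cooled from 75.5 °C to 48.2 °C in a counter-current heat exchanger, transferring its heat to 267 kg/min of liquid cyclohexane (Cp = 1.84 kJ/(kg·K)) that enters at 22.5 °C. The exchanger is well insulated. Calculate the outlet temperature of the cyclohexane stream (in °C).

T_c,out = 65.9 °C

Heat released by hot stream: Q = 187 × 4.18 × (75.5 − 48.2) = 21339 kJ/min
Energy balance on cold side (adiabatic exchanger): Q = ṁ_c·Cp_c·(T_c,out − T_c,in)
T_c,out = 22.5 + 21339/(267 × 1.84) = 65.936 °C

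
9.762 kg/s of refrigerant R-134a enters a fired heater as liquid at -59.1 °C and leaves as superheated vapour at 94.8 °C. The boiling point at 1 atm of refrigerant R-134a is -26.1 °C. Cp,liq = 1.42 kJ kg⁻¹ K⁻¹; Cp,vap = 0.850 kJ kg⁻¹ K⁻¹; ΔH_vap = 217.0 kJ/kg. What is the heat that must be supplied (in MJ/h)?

liquid -59.1→-26.1 °C: 46.86 kJ/kg
vaporisation at -26.1 °C: 217 kJ/kg
vapour -26.1→94.8 °C: 102.77 kJ/kg
Δh = 46.86 + 217 + 102.77 = 366.62 kJ/kg
Q = ṁ·Δh = 9.762 kg/s × 366.62 kJ/kg = 3579 kJ/s
|Q| = 3579 kW = 12884 MJ/h

Q = 12900 MJ/h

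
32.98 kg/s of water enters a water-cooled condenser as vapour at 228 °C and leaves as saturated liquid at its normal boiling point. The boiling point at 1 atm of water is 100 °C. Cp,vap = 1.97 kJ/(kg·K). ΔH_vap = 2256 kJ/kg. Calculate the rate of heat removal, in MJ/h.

vapour 228→100 °C: -252.16 kJ/kg
condensation at 100 °C: -2256 kJ/kg
Δh = -252.16 + -2256 = -2508.2 kJ/kg
Q = ṁ·Δh = 32.98 kg/s × -2508.2 kJ/kg = -82719 kJ/s
|Q| = 82719 kW = 297790 MJ/h

Q_c = 298000 MJ/h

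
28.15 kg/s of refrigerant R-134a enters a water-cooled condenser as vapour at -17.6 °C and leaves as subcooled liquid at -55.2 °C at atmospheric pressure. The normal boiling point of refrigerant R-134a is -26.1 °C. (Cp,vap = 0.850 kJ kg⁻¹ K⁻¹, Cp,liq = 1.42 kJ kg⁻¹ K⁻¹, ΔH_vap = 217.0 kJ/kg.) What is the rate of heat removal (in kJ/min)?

vapour -17.6→-26.1 °C: -7.225 kJ/kg
condensation at -26.1 °C: -217 kJ/kg
liquid -26.1→-55.2 °C: -41.322 kJ/kg
Δh = -7.225 + -217 + -41.322 = -265.55 kJ/kg
Q = ṁ·Δh = 28.15 kg/s × -265.55 kJ/kg = -7475.1 kJ/s
|Q| = 7475.1 kW = 448510 kJ/min

Q_c = 449000 kJ/min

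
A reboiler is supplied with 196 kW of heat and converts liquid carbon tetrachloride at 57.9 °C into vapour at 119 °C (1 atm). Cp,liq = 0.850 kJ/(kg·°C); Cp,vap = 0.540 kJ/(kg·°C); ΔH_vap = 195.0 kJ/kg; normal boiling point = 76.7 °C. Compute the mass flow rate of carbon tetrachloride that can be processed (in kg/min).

Δh = 0.850×(76.7−57.9) + 195.0 + 0.540×(119−76.7) = 233.82 kJ/kg
Q = 196 kW = 196 kJ/s = 11760 kJ/min
ṁ = Q/Δh = 11760 / 233.82 = 50.295 kg/min

ṁ = 50.3 kg/min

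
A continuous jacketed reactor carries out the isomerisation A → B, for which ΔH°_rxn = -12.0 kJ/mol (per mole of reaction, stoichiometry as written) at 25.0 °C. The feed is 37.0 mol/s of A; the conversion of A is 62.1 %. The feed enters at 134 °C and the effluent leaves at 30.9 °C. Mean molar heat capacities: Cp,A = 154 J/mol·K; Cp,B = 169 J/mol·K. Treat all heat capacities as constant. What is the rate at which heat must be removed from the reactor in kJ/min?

Extent of reaction ξ = 0.621 × 37.0 = 22.977 mol/s
Reaction term: ξ·ΔH°_rxn = 22.977 × -12.0 = -275.72 kJ/s
Sensible, feed 134→25 °C: -621.08 kJ/s
Outlet flows (mol/s): A 14.023, B 22.977
Sensible, products 25→30.9 °C: 35.652 kJ/s
Q = ΔH = -861.15 kJ/s = -861.15 kW
Heat removed = 51669 kJ/min

Q_out = 51700 kJ/min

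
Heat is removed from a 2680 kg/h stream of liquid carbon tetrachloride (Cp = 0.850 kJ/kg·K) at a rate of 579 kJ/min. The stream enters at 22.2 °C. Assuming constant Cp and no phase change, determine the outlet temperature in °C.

Q = 579 kJ/min = 34740 kJ/h
ΔT = Q/(ṁ·Cp) = 34740/(2680×0.850) = 15.25 K
T_out = 22.2 − 15.25 = 6.9498 °C

T_out = 6.95 °C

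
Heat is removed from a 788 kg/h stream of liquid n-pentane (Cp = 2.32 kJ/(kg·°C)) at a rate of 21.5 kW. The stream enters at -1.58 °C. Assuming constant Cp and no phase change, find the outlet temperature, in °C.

T_out = -43.9 °C

Q = 21.5 kW = 77400 kJ/h
ΔT = Q/(ṁ·Cp) = 77400/(788×2.32) = 42.338 K
T_out = -1.58 − 42.338 = -43.918 °C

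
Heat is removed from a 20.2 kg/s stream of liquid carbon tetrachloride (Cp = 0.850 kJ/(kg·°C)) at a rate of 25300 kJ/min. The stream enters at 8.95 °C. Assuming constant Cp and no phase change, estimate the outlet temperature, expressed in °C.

Q = 25300 kJ/min = 421.67 kJ/s
ΔT = Q/(ṁ·Cp) = 421.67/(20.2×0.850) = 24.558 K
T_out = 8.95 − 24.558 = -15.608 °C

T_out = -15.6 °C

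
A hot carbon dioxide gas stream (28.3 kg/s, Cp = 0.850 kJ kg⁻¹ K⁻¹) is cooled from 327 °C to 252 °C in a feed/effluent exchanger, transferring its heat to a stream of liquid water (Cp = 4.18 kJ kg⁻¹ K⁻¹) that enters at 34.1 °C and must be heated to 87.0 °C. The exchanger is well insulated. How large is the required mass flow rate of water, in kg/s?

Heat released by hot stream: Q = 28.3 × 0.850 × (327 − 252) = 1804.1 kJ/s
Energy balance on cold side (adiabatic exchanger): Q = ṁ_c·Cp_c·(T_c,out − T_c,in)
ṁ_c = 1804.1 / [4.18 × (87.0 − 34.1)] = 8.159 kg/s

ṁ_c = 8.16 kg/s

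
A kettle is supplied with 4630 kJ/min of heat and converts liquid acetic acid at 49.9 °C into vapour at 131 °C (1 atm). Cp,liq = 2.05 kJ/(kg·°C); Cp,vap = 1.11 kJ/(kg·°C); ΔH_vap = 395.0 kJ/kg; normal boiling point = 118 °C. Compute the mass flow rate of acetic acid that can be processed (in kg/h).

ṁ = 506 kg/h

Δh = 2.05×(118−49.9) + 395.0 + 1.11×(131−118) = 549.03 kJ/kg
Q = 4630 kJ/min = 77.167 kJ/s = 277800 kJ/h
ṁ = Q/Δh = 277800 / 549.03 = 505.98 kg/h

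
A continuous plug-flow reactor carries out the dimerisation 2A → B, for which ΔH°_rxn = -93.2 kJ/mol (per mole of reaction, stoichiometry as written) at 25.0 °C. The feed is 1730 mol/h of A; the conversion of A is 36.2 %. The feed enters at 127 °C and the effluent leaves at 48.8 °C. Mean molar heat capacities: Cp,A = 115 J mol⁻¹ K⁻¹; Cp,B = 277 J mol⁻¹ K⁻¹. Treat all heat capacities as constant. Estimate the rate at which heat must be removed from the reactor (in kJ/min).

Extent of reaction ξ = 0.362 × 1730 / 2 = 313.13 mol/h
Reaction term: ξ·ΔH°_rxn = 313.13 × -93.2 = -29184 kJ/h
Sensible, feed 127→25 °C: -20293 kJ/h
Outlet flows (mol/h): A 1103.7, B 313.13
Sensible, products 25→48.8 °C: 5085.3 kJ/h
Q = ΔH = -44391 kJ/h = -12.331 kW
Heat removed = 739.86 kJ/min

Q_out = 740 kJ/min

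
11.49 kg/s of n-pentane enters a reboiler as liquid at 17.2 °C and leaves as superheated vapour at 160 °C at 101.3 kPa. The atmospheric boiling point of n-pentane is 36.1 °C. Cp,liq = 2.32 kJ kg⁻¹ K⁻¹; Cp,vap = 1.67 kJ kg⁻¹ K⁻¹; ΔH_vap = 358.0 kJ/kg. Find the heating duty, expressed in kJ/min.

Q = 420000 kJ/min

liquid 17.2→36.1 °C: 43.848 kJ/kg
vaporisation at 36.1 °C: 358 kJ/kg
vapour 36.1→160 °C: 206.91 kJ/kg
Δh = 43.848 + 358 + 206.91 = 608.76 kJ/kg
Q = ṁ·Δh = 11.49 kg/s × 608.76 kJ/kg = 6994.7 kJ/s
|Q| = 6994.7 kW = 419680 kJ/min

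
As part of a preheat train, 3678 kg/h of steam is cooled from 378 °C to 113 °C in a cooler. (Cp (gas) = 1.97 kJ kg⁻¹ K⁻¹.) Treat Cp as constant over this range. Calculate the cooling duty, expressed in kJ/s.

Q_c = 533 kJ/s

Q = ṁ·Cp·ΔT = 3678 × 1.97 × (113 − 378) = -1.9201e+06 kJ/h
Converting: 1.9201e+06 / 3600 s = 533.36 kW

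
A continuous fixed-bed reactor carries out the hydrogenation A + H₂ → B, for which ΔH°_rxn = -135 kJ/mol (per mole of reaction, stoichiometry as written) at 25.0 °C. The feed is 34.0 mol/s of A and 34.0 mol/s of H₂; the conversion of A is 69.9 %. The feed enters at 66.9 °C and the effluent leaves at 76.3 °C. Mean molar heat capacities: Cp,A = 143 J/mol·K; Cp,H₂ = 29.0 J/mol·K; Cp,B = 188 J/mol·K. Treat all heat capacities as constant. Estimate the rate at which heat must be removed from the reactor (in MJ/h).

Q_out = 11300 MJ/h

Extent of reaction ξ = 0.699 × 34.0 = 23.766 mol/s
Reaction term: ξ·ΔH°_rxn = 23.766 × -135 = -3208.4 kJ/s
Sensible, feed 66.9→25 °C: -245.03 kJ/s
Outlet flows (mol/s): A 10.234, H₂ 10.234, B 23.766
Sensible, products 25→76.3 °C: 319.51 kJ/s
Q = ΔH = -3133.9 kJ/s = -3133.9 kW
Heat removed = 11282 MJ/h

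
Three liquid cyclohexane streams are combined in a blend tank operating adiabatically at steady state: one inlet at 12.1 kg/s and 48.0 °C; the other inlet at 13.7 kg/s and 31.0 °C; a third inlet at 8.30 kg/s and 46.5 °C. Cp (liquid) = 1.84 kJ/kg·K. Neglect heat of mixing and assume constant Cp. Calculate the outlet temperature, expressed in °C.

No heat crosses the boundary, so H_out = H_in.
Σ ṁᵢCp,ᵢTᵢ = 12.1×1.84×48.0 + 13.7×1.84×31.0 + 8.30×1.84×46.5 = 2560.3
Σ ṁᵢCp,ᵢ = 12.1×1.84 + 13.7×1.84 + 8.30×1.84 = 62.744
T_out = 2560.3 / 62.744 = 40.805 °C

T_out = 40.8 °C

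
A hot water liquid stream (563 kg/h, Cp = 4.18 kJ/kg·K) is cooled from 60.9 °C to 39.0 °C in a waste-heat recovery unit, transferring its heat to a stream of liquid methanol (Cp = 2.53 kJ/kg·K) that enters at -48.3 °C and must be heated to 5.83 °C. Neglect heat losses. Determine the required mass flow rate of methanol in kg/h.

ṁ_c = 376 kg/h

Heat released by hot stream: Q = 563 × 4.18 × (60.9 − 39.0) = 51538 kJ/h
Energy balance on cold side (adiabatic exchanger): Q = ṁ_c·Cp_c·(T_c,out − T_c,in)
ṁ_c = 51538 / [2.53 × (5.83 − -48.3)] = 376.33 kg/h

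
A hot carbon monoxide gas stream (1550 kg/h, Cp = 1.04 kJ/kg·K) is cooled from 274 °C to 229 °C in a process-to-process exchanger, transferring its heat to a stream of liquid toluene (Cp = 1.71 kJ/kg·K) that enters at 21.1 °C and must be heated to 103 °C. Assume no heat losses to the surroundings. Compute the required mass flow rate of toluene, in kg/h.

ṁ_c = 518 kg/h

Heat released by hot stream: Q = 1550 × 1.04 × (274 − 229) = 72540 kJ/h
Energy balance on cold side (adiabatic exchanger): Q = ṁ_c·Cp_c·(T_c,out − T_c,in)
ṁ_c = 72540 / [1.71 × (103 − 21.1)] = 517.96 kg/h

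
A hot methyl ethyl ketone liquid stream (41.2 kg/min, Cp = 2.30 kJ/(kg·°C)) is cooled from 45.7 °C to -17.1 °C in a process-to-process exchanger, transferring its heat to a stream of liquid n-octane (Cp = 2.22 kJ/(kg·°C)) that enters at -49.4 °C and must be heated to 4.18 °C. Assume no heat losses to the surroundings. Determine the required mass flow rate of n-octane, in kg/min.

ṁ_c = 50.0 kg/min

Heat released by hot stream: Q = 41.2 × 2.30 × (45.7 − -17.1) = 5950.9 kJ/min
Energy balance on cold side (adiabatic exchanger): Q = ṁ_c·Cp_c·(T_c,out − T_c,in)
ṁ_c = 5950.9 / [2.22 × (4.18 − -49.4)] = 50.03 kg/min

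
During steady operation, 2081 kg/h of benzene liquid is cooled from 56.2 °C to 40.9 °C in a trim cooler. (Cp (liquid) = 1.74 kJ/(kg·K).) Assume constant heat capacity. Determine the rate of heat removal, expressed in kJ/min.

Q_c = 923 kJ/min

Q = ṁ·Cp·ΔT = 2081 × 1.74 × (40.9 − 56.2) = -55400 kJ/h
Converting: 55400 / 3600 s = 15.389 kW
Cooling duty = 923.34 kJ/min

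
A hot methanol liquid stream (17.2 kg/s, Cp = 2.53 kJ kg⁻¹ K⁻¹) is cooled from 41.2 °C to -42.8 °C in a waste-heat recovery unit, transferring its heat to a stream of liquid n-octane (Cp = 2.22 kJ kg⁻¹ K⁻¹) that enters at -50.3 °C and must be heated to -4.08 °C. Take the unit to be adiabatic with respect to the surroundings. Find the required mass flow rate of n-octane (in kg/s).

Heat released by hot stream: Q = 17.2 × 2.53 × (41.2 − -42.8) = 3655.3 kJ/s
Energy balance on cold side (adiabatic exchanger): Q = ṁ_c·Cp_c·(T_c,out − T_c,in)
ṁ_c = 3655.3 / [2.22 × (-4.08 − -50.3)] = 35.624 kg/s

ṁ_c = 35.6 kg/s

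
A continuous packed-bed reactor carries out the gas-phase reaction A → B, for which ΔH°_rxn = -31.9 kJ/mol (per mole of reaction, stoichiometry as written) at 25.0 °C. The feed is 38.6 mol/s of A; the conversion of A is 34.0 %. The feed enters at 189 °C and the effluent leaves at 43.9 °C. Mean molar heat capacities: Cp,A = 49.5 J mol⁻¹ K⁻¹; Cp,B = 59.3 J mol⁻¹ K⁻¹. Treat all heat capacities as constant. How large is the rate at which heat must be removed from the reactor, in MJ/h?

Q_out = 2500 MJ/h

Extent of reaction ξ = 0.340 × 38.6 = 13.124 mol/s
Reaction term: ξ·ΔH°_rxn = 13.124 × -31.9 = -418.66 kJ/s
Sensible, feed 189→25 °C: -313.35 kJ/s
Outlet flows (mol/s): A 25.476, B 13.124
Sensible, products 25→43.9 °C: 38.543 kJ/s
Q = ΔH = -693.47 kJ/s = -693.47 kW
Heat removed = 2496.5 MJ/h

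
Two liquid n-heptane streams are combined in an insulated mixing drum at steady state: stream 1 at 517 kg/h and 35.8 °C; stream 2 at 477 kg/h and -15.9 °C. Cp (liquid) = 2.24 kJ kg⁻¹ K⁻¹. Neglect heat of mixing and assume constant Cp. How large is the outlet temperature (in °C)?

Adiabatic, steady state ⇒ Σ ṁᵢCp,ᵢ(T_out − Tᵢ) = 0
Σ ṁᵢCp,ᵢTᵢ = 517×2.24×35.8 + 477×2.24×-15.9 = 24470
Σ ṁᵢCp,ᵢ = 517×2.24 + 477×2.24 = 2226.6
T_out = 24470 / 2226.6 = 10.99 °C

T_out = 11.0 °C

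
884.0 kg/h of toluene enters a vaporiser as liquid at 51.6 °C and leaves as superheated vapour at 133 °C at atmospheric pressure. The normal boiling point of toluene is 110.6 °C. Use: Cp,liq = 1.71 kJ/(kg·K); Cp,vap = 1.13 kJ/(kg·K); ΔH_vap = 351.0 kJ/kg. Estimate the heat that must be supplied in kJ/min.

Q = 7030 kJ/min

liquid 51.6→110.6 °C: 100.89 kJ/kg
vaporisation at 110.6 °C: 351 kJ/kg
vapour 110.6→133 °C: 25.312 kJ/kg
Δh = 100.89 + 351 + 25.312 = 477.2 kJ/kg
Q = ṁ·Δh = 884.0 kg/h × 477.2 kJ/kg = 421850 kJ/h
|Q| = 117.18 kW = 7030.8 kJ/min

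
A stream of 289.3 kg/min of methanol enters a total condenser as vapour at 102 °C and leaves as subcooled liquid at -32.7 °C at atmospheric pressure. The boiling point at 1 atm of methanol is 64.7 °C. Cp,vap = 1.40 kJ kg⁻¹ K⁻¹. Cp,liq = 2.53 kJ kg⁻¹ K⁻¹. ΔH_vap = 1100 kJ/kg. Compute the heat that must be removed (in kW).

Q_c = 6740 kW

vapour 102→64.7 °C: -52.22 kJ/kg
condensation at 64.7 °C: -1100 kJ/kg
liquid 64.7→-32.7 °C: -246.42 kJ/kg
Δh = -52.22 + -1100 + -246.42 = -1398.6 kJ/kg
Q = ṁ·Δh = 289.3 kg/min × -1398.6 kJ/kg = -404630 kJ/min
|Q| = 6743.8 kW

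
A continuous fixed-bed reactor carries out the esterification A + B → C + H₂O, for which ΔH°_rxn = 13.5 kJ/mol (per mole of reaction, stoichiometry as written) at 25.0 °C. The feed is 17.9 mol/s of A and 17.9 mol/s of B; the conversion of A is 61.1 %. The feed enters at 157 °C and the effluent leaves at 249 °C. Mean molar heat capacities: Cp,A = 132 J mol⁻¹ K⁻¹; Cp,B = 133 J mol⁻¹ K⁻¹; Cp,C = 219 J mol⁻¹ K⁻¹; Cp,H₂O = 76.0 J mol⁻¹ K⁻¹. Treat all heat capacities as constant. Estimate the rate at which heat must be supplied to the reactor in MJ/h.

Q_in = 2370 MJ/h

Extent of reaction ξ = 0.611 × 17.9 = 10.937 mol/s
Reaction term: ξ·ΔH°_rxn = 10.937 × 13.5 = 147.65 kJ/s
Sensible, feed 157→25 °C: -626.14 kJ/s
Outlet flows (mol/s): A 6.9631, B 6.9631, C 10.937, H₂O 10.937
Sensible, products 25→249 °C: 1136 kJ/s
Q = ΔH = 657.55 kJ/s = 657.55 kW
Heat supplied = 2367.2 MJ/h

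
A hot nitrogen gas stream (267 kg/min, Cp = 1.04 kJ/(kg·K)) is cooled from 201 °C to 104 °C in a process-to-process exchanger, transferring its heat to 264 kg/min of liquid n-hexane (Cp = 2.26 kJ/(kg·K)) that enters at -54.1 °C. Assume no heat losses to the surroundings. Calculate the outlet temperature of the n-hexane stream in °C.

T_c,out = -8.96 °C

Heat released by hot stream: Q = 267 × 1.04 × (201 − 104) = 26935 kJ/min
Energy balance on cold side (adiabatic exchanger): Q = ṁ_c·Cp_c·(T_c,out − T_c,in)
T_c,out = -54.1 + 26935/(264 × 2.26) = -8.9556 °C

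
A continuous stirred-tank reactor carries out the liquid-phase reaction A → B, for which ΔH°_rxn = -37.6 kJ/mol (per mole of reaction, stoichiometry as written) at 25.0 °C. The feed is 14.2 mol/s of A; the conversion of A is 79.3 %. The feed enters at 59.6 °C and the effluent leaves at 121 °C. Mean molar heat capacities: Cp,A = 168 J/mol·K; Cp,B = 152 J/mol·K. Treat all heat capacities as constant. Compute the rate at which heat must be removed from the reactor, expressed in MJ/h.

Extent of reaction ξ = 0.793 × 14.2 = 11.261 mol/s
Reaction term: ξ·ΔH°_rxn = 11.261 × -37.6 = -423.4 kJ/s
Sensible, feed 59.6→25 °C: -82.542 kJ/s
Outlet flows (mol/s): A 2.9394, B 11.261
Sensible, products 25→121 °C: 211.72 kJ/s
Q = ΔH = -294.22 kJ/s = -294.22 kW
Heat removed = 1059.2 MJ/h

Q_out = 1060 MJ/h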